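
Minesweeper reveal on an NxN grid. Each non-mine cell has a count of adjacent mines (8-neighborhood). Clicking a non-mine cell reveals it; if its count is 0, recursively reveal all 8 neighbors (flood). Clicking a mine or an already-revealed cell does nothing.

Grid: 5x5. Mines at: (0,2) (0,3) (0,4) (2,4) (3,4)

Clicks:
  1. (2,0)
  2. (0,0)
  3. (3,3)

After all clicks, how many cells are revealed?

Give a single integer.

Answer: 18

Derivation:
Click 1 (2,0) count=0: revealed 18 new [(0,0) (0,1) (1,0) (1,1) (1,2) (1,3) (2,0) (2,1) (2,2) (2,3) (3,0) (3,1) (3,2) (3,3) (4,0) (4,1) (4,2) (4,3)] -> total=18
Click 2 (0,0) count=0: revealed 0 new [(none)] -> total=18
Click 3 (3,3) count=2: revealed 0 new [(none)] -> total=18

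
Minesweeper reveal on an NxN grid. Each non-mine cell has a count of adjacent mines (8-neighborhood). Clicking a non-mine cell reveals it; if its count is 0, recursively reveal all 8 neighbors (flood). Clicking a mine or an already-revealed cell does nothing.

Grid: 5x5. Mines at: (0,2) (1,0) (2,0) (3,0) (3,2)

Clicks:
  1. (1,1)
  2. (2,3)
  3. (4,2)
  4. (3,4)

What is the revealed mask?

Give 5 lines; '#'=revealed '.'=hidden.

Answer: ...##
.#.##
...##
...##
..###

Derivation:
Click 1 (1,1) count=3: revealed 1 new [(1,1)] -> total=1
Click 2 (2,3) count=1: revealed 1 new [(2,3)] -> total=2
Click 3 (4,2) count=1: revealed 1 new [(4,2)] -> total=3
Click 4 (3,4) count=0: revealed 9 new [(0,3) (0,4) (1,3) (1,4) (2,4) (3,3) (3,4) (4,3) (4,4)] -> total=12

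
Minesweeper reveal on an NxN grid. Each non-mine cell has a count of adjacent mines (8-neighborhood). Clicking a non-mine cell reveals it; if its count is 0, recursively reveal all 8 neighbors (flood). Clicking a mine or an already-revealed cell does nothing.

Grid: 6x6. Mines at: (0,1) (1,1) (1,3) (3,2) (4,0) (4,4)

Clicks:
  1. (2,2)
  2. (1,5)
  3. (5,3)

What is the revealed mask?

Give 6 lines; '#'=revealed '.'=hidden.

Click 1 (2,2) count=3: revealed 1 new [(2,2)] -> total=1
Click 2 (1,5) count=0: revealed 8 new [(0,4) (0,5) (1,4) (1,5) (2,4) (2,5) (3,4) (3,5)] -> total=9
Click 3 (5,3) count=1: revealed 1 new [(5,3)] -> total=10

Answer: ....##
....##
..#.##
....##
......
...#..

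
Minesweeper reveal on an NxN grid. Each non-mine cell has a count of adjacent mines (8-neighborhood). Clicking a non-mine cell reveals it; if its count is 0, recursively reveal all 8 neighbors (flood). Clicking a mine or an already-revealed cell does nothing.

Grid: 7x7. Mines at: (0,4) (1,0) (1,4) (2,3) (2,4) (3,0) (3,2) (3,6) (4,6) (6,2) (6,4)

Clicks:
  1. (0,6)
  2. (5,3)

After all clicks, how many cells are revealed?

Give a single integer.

Click 1 (0,6) count=0: revealed 6 new [(0,5) (0,6) (1,5) (1,6) (2,5) (2,6)] -> total=6
Click 2 (5,3) count=2: revealed 1 new [(5,3)] -> total=7

Answer: 7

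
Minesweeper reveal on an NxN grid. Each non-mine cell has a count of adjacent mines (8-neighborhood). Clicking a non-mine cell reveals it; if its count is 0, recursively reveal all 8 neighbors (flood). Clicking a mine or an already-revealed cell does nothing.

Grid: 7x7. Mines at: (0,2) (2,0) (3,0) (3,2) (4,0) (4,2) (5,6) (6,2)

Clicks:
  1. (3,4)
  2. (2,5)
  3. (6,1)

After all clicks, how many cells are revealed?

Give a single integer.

Click 1 (3,4) count=0: revealed 26 new [(0,3) (0,4) (0,5) (0,6) (1,3) (1,4) (1,5) (1,6) (2,3) (2,4) (2,5) (2,6) (3,3) (3,4) (3,5) (3,6) (4,3) (4,4) (4,5) (4,6) (5,3) (5,4) (5,5) (6,3) (6,4) (6,5)] -> total=26
Click 2 (2,5) count=0: revealed 0 new [(none)] -> total=26
Click 3 (6,1) count=1: revealed 1 new [(6,1)] -> total=27

Answer: 27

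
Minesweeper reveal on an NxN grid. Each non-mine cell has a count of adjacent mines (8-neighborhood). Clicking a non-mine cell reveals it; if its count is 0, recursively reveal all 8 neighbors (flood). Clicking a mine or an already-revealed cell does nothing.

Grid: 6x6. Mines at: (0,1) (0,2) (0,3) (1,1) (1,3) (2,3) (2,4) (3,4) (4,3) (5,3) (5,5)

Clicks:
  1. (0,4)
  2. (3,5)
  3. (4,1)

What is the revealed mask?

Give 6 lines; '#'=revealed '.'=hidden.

Answer: ....#.
......
###...
###..#
###...
###...

Derivation:
Click 1 (0,4) count=2: revealed 1 new [(0,4)] -> total=1
Click 2 (3,5) count=2: revealed 1 new [(3,5)] -> total=2
Click 3 (4,1) count=0: revealed 12 new [(2,0) (2,1) (2,2) (3,0) (3,1) (3,2) (4,0) (4,1) (4,2) (5,0) (5,1) (5,2)] -> total=14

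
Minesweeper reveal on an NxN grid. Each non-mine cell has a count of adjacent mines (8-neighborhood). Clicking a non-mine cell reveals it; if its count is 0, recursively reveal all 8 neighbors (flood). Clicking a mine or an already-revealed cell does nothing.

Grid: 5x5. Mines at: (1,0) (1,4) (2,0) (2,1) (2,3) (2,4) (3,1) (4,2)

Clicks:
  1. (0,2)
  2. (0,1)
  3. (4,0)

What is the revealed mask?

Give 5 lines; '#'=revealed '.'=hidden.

Click 1 (0,2) count=0: revealed 6 new [(0,1) (0,2) (0,3) (1,1) (1,2) (1,3)] -> total=6
Click 2 (0,1) count=1: revealed 0 new [(none)] -> total=6
Click 3 (4,0) count=1: revealed 1 new [(4,0)] -> total=7

Answer: .###.
.###.
.....
.....
#....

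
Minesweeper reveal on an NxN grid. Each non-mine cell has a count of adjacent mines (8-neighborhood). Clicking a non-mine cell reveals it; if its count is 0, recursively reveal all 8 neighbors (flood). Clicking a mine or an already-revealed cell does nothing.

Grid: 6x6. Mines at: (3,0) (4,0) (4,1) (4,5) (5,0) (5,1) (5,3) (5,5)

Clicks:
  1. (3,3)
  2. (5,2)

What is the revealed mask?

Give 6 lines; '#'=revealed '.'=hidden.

Click 1 (3,3) count=0: revealed 26 new [(0,0) (0,1) (0,2) (0,3) (0,4) (0,5) (1,0) (1,1) (1,2) (1,3) (1,4) (1,5) (2,0) (2,1) (2,2) (2,3) (2,4) (2,5) (3,1) (3,2) (3,3) (3,4) (3,5) (4,2) (4,3) (4,4)] -> total=26
Click 2 (5,2) count=3: revealed 1 new [(5,2)] -> total=27

Answer: ######
######
######
.#####
..###.
..#...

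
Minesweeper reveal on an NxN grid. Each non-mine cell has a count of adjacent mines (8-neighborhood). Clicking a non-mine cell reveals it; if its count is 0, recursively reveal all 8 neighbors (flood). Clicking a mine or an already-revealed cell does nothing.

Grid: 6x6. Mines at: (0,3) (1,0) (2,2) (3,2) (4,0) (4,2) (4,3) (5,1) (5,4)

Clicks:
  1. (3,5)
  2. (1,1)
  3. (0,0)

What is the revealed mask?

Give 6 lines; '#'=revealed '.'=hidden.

Click 1 (3,5) count=0: revealed 13 new [(0,4) (0,5) (1,3) (1,4) (1,5) (2,3) (2,4) (2,5) (3,3) (3,4) (3,5) (4,4) (4,5)] -> total=13
Click 2 (1,1) count=2: revealed 1 new [(1,1)] -> total=14
Click 3 (0,0) count=1: revealed 1 new [(0,0)] -> total=15

Answer: #...##
.#.###
...###
...###
....##
......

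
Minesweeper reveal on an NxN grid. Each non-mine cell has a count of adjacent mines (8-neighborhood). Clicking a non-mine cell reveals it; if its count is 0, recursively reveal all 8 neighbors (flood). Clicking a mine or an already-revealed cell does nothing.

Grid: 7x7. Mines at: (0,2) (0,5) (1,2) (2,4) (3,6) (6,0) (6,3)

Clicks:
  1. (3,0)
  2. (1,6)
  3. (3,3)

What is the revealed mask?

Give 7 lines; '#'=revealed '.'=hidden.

Answer: ##.....
##....#
####...
######.
#######
#######
....###

Derivation:
Click 1 (3,0) count=0: revealed 31 new [(0,0) (0,1) (1,0) (1,1) (2,0) (2,1) (2,2) (2,3) (3,0) (3,1) (3,2) (3,3) (3,4) (3,5) (4,0) (4,1) (4,2) (4,3) (4,4) (4,5) (4,6) (5,0) (5,1) (5,2) (5,3) (5,4) (5,5) (5,6) (6,4) (6,5) (6,6)] -> total=31
Click 2 (1,6) count=1: revealed 1 new [(1,6)] -> total=32
Click 3 (3,3) count=1: revealed 0 new [(none)] -> total=32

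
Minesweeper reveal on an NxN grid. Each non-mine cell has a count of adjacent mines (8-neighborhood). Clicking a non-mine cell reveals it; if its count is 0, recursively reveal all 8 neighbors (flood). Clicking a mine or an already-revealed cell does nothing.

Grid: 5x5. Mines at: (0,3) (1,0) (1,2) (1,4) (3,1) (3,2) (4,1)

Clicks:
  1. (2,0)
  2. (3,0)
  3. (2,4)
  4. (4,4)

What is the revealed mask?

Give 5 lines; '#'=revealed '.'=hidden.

Answer: .....
.....
#..##
#..##
...##

Derivation:
Click 1 (2,0) count=2: revealed 1 new [(2,0)] -> total=1
Click 2 (3,0) count=2: revealed 1 new [(3,0)] -> total=2
Click 3 (2,4) count=1: revealed 1 new [(2,4)] -> total=3
Click 4 (4,4) count=0: revealed 5 new [(2,3) (3,3) (3,4) (4,3) (4,4)] -> total=8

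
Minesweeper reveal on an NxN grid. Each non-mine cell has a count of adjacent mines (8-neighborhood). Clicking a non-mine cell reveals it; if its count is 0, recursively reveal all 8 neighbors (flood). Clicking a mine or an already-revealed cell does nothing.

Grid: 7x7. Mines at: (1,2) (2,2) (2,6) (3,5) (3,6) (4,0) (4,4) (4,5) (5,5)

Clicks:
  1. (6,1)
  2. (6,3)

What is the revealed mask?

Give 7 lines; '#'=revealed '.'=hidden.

Click 1 (6,1) count=0: revealed 16 new [(3,1) (3,2) (3,3) (4,1) (4,2) (4,3) (5,0) (5,1) (5,2) (5,3) (5,4) (6,0) (6,1) (6,2) (6,3) (6,4)] -> total=16
Click 2 (6,3) count=0: revealed 0 new [(none)] -> total=16

Answer: .......
.......
.......
.###...
.###...
#####..
#####..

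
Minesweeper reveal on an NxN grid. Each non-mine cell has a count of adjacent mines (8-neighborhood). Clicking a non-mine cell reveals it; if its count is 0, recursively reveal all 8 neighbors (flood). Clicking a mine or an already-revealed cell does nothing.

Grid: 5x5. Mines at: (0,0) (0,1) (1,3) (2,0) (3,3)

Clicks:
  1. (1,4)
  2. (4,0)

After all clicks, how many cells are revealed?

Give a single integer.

Click 1 (1,4) count=1: revealed 1 new [(1,4)] -> total=1
Click 2 (4,0) count=0: revealed 6 new [(3,0) (3,1) (3,2) (4,0) (4,1) (4,2)] -> total=7

Answer: 7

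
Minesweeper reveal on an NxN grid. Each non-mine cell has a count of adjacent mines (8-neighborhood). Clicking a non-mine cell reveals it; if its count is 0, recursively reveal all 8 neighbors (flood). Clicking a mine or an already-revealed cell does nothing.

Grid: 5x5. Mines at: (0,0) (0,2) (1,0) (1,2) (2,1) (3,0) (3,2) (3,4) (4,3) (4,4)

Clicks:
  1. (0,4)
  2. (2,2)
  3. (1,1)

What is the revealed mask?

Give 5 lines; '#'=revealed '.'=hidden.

Answer: ...##
.#.##
..###
.....
.....

Derivation:
Click 1 (0,4) count=0: revealed 6 new [(0,3) (0,4) (1,3) (1,4) (2,3) (2,4)] -> total=6
Click 2 (2,2) count=3: revealed 1 new [(2,2)] -> total=7
Click 3 (1,1) count=5: revealed 1 new [(1,1)] -> total=8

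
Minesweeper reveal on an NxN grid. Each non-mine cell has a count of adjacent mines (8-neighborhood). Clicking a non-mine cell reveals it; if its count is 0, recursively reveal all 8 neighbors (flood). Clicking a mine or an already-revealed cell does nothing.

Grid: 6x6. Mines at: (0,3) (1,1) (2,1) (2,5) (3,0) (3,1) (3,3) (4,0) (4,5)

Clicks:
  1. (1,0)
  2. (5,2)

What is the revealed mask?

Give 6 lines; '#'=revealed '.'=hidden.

Click 1 (1,0) count=2: revealed 1 new [(1,0)] -> total=1
Click 2 (5,2) count=0: revealed 8 new [(4,1) (4,2) (4,3) (4,4) (5,1) (5,2) (5,3) (5,4)] -> total=9

Answer: ......
#.....
......
......
.####.
.####.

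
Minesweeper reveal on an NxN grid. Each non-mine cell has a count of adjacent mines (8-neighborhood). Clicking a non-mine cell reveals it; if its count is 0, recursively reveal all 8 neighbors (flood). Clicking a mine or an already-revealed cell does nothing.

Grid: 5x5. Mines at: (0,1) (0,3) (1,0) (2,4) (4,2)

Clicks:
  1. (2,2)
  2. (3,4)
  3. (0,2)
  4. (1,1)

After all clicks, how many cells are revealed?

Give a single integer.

Answer: 11

Derivation:
Click 1 (2,2) count=0: revealed 9 new [(1,1) (1,2) (1,3) (2,1) (2,2) (2,3) (3,1) (3,2) (3,3)] -> total=9
Click 2 (3,4) count=1: revealed 1 new [(3,4)] -> total=10
Click 3 (0,2) count=2: revealed 1 new [(0,2)] -> total=11
Click 4 (1,1) count=2: revealed 0 new [(none)] -> total=11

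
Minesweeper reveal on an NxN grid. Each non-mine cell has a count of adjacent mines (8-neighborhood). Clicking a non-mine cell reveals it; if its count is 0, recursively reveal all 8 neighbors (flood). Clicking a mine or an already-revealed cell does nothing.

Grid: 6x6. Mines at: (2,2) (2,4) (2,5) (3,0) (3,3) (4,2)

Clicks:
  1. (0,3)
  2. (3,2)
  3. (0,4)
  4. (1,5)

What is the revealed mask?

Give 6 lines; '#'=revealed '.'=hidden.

Click 1 (0,3) count=0: revealed 14 new [(0,0) (0,1) (0,2) (0,3) (0,4) (0,5) (1,0) (1,1) (1,2) (1,3) (1,4) (1,5) (2,0) (2,1)] -> total=14
Click 2 (3,2) count=3: revealed 1 new [(3,2)] -> total=15
Click 3 (0,4) count=0: revealed 0 new [(none)] -> total=15
Click 4 (1,5) count=2: revealed 0 new [(none)] -> total=15

Answer: ######
######
##....
..#...
......
......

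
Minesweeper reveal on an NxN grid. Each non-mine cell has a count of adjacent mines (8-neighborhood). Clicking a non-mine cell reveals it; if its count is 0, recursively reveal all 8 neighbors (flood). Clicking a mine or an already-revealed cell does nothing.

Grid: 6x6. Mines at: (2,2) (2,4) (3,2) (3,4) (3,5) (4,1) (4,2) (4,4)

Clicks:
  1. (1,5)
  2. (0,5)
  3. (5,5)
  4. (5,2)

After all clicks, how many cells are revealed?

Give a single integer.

Answer: 18

Derivation:
Click 1 (1,5) count=1: revealed 1 new [(1,5)] -> total=1
Click 2 (0,5) count=0: revealed 15 new [(0,0) (0,1) (0,2) (0,3) (0,4) (0,5) (1,0) (1,1) (1,2) (1,3) (1,4) (2,0) (2,1) (3,0) (3,1)] -> total=16
Click 3 (5,5) count=1: revealed 1 new [(5,5)] -> total=17
Click 4 (5,2) count=2: revealed 1 new [(5,2)] -> total=18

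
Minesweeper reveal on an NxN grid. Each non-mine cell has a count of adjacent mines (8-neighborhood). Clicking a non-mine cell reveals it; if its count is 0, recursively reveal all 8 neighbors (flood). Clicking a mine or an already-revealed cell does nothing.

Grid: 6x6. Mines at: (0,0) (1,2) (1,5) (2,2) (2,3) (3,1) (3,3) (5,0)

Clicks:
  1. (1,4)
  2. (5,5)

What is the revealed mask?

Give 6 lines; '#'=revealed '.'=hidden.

Answer: ......
....#.
....##
....##
.#####
.#####

Derivation:
Click 1 (1,4) count=2: revealed 1 new [(1,4)] -> total=1
Click 2 (5,5) count=0: revealed 14 new [(2,4) (2,5) (3,4) (3,5) (4,1) (4,2) (4,3) (4,4) (4,5) (5,1) (5,2) (5,3) (5,4) (5,5)] -> total=15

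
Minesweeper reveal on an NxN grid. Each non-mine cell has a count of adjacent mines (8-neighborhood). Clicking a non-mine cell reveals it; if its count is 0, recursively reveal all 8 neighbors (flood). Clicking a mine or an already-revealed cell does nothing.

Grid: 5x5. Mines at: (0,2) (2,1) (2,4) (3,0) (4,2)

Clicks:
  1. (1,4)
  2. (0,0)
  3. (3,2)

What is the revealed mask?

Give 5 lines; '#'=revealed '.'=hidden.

Answer: ##...
##..#
.....
..#..
.....

Derivation:
Click 1 (1,4) count=1: revealed 1 new [(1,4)] -> total=1
Click 2 (0,0) count=0: revealed 4 new [(0,0) (0,1) (1,0) (1,1)] -> total=5
Click 3 (3,2) count=2: revealed 1 new [(3,2)] -> total=6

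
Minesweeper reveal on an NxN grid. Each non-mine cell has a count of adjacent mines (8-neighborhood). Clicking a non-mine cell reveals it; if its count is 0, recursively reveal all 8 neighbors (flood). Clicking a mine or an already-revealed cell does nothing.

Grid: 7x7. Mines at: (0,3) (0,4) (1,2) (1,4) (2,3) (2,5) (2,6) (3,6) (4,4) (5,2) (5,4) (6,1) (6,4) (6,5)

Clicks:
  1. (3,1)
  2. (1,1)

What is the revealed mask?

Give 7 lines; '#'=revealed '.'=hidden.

Click 1 (3,1) count=0: revealed 15 new [(0,0) (0,1) (1,0) (1,1) (2,0) (2,1) (2,2) (3,0) (3,1) (3,2) (4,0) (4,1) (4,2) (5,0) (5,1)] -> total=15
Click 2 (1,1) count=1: revealed 0 new [(none)] -> total=15

Answer: ##.....
##.....
###....
###....
###....
##.....
.......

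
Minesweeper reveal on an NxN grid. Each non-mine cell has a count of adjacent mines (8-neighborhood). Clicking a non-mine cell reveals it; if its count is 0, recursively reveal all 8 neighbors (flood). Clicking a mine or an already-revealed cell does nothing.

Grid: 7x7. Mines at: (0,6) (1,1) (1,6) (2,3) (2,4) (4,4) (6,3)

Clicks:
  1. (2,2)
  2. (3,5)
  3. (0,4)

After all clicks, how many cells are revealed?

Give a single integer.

Click 1 (2,2) count=2: revealed 1 new [(2,2)] -> total=1
Click 2 (3,5) count=2: revealed 1 new [(3,5)] -> total=2
Click 3 (0,4) count=0: revealed 8 new [(0,2) (0,3) (0,4) (0,5) (1,2) (1,3) (1,4) (1,5)] -> total=10

Answer: 10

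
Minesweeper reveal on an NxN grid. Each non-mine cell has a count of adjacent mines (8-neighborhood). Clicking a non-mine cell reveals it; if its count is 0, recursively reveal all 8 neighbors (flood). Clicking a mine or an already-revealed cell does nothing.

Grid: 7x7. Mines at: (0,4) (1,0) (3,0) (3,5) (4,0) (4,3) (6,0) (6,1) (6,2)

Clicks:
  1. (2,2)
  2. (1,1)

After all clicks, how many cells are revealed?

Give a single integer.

Answer: 15

Derivation:
Click 1 (2,2) count=0: revealed 15 new [(0,1) (0,2) (0,3) (1,1) (1,2) (1,3) (1,4) (2,1) (2,2) (2,3) (2,4) (3,1) (3,2) (3,3) (3,4)] -> total=15
Click 2 (1,1) count=1: revealed 0 new [(none)] -> total=15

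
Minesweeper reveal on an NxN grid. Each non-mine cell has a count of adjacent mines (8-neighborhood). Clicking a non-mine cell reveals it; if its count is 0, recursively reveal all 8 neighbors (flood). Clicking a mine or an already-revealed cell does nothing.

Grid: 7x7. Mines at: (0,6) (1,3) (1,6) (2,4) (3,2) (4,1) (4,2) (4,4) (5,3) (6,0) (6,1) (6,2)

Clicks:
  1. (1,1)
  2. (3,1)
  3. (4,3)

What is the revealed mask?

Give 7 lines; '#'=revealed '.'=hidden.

Answer: ###....
###....
###....
##.....
...#...
.......
.......

Derivation:
Click 1 (1,1) count=0: revealed 11 new [(0,0) (0,1) (0,2) (1,0) (1,1) (1,2) (2,0) (2,1) (2,2) (3,0) (3,1)] -> total=11
Click 2 (3,1) count=3: revealed 0 new [(none)] -> total=11
Click 3 (4,3) count=4: revealed 1 new [(4,3)] -> total=12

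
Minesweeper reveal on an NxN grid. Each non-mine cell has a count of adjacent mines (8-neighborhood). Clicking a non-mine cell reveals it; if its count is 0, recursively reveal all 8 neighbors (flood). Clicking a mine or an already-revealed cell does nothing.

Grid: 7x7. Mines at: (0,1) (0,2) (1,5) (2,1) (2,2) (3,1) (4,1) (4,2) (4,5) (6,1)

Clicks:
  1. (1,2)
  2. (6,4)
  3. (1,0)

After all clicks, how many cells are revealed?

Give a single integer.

Answer: 12

Derivation:
Click 1 (1,2) count=4: revealed 1 new [(1,2)] -> total=1
Click 2 (6,4) count=0: revealed 10 new [(5,2) (5,3) (5,4) (5,5) (5,6) (6,2) (6,3) (6,4) (6,5) (6,6)] -> total=11
Click 3 (1,0) count=2: revealed 1 new [(1,0)] -> total=12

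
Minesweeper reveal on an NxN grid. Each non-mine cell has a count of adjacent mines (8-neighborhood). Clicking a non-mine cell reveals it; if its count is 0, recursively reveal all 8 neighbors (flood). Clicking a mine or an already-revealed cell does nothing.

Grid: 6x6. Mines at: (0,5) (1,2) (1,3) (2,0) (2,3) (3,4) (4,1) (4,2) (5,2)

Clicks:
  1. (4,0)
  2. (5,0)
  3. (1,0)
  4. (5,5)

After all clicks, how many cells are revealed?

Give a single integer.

Answer: 9

Derivation:
Click 1 (4,0) count=1: revealed 1 new [(4,0)] -> total=1
Click 2 (5,0) count=1: revealed 1 new [(5,0)] -> total=2
Click 3 (1,0) count=1: revealed 1 new [(1,0)] -> total=3
Click 4 (5,5) count=0: revealed 6 new [(4,3) (4,4) (4,5) (5,3) (5,4) (5,5)] -> total=9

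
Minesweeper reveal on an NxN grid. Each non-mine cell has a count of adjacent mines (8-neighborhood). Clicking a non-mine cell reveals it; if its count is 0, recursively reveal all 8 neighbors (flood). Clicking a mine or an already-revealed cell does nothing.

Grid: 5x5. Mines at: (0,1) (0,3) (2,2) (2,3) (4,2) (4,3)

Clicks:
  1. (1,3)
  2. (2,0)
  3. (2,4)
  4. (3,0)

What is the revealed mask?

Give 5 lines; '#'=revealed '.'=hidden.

Click 1 (1,3) count=3: revealed 1 new [(1,3)] -> total=1
Click 2 (2,0) count=0: revealed 8 new [(1,0) (1,1) (2,0) (2,1) (3,0) (3,1) (4,0) (4,1)] -> total=9
Click 3 (2,4) count=1: revealed 1 new [(2,4)] -> total=10
Click 4 (3,0) count=0: revealed 0 new [(none)] -> total=10

Answer: .....
##.#.
##..#
##...
##...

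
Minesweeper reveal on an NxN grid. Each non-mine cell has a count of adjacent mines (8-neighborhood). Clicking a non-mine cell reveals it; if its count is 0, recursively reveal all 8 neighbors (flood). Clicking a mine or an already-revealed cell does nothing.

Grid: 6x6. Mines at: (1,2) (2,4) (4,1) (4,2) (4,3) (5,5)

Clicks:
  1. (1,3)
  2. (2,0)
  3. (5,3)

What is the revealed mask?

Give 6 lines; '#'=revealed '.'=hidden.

Answer: ##....
##.#..
##....
##....
......
...#..

Derivation:
Click 1 (1,3) count=2: revealed 1 new [(1,3)] -> total=1
Click 2 (2,0) count=0: revealed 8 new [(0,0) (0,1) (1,0) (1,1) (2,0) (2,1) (3,0) (3,1)] -> total=9
Click 3 (5,3) count=2: revealed 1 new [(5,3)] -> total=10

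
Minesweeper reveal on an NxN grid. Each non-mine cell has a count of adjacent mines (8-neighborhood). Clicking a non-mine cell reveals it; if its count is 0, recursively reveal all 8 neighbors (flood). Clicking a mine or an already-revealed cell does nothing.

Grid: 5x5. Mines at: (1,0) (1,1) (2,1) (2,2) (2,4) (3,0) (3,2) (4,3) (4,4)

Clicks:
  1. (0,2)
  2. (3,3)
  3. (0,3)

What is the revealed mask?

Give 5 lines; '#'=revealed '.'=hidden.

Click 1 (0,2) count=1: revealed 1 new [(0,2)] -> total=1
Click 2 (3,3) count=5: revealed 1 new [(3,3)] -> total=2
Click 3 (0,3) count=0: revealed 5 new [(0,3) (0,4) (1,2) (1,3) (1,4)] -> total=7

Answer: ..###
..###
.....
...#.
.....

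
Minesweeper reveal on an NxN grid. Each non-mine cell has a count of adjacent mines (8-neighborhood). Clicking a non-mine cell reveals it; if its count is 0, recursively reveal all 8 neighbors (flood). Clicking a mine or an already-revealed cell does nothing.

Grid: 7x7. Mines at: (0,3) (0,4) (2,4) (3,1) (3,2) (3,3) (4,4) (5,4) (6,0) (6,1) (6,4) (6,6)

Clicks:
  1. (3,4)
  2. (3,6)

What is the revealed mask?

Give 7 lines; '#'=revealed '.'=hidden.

Click 1 (3,4) count=3: revealed 1 new [(3,4)] -> total=1
Click 2 (3,6) count=0: revealed 12 new [(0,5) (0,6) (1,5) (1,6) (2,5) (2,6) (3,5) (3,6) (4,5) (4,6) (5,5) (5,6)] -> total=13

Answer: .....##
.....##
.....##
....###
.....##
.....##
.......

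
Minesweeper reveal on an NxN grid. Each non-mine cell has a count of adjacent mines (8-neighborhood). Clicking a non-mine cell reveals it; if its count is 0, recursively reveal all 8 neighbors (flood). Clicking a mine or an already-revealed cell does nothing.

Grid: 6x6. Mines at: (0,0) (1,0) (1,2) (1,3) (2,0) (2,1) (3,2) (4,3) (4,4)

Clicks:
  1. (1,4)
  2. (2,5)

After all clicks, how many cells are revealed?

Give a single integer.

Click 1 (1,4) count=1: revealed 1 new [(1,4)] -> total=1
Click 2 (2,5) count=0: revealed 7 new [(0,4) (0,5) (1,5) (2,4) (2,5) (3,4) (3,5)] -> total=8

Answer: 8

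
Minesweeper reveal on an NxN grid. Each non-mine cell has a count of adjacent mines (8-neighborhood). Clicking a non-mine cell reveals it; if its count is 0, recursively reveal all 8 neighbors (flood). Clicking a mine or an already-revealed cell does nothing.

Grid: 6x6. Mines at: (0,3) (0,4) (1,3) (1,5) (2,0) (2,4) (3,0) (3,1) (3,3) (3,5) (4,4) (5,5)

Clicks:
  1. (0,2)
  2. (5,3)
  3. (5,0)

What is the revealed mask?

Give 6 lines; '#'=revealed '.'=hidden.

Click 1 (0,2) count=2: revealed 1 new [(0,2)] -> total=1
Click 2 (5,3) count=1: revealed 1 new [(5,3)] -> total=2
Click 3 (5,0) count=0: revealed 7 new [(4,0) (4,1) (4,2) (4,3) (5,0) (5,1) (5,2)] -> total=9

Answer: ..#...
......
......
......
####..
####..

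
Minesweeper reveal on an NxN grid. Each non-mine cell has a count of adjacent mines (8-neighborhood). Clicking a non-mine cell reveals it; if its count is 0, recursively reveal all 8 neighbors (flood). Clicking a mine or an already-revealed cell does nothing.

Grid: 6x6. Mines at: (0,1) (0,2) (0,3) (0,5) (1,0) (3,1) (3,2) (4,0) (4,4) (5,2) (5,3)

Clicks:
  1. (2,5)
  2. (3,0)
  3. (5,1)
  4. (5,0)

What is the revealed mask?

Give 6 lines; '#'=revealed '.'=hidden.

Answer: ......
...###
...###
#..###
......
##....

Derivation:
Click 1 (2,5) count=0: revealed 9 new [(1,3) (1,4) (1,5) (2,3) (2,4) (2,5) (3,3) (3,4) (3,5)] -> total=9
Click 2 (3,0) count=2: revealed 1 new [(3,0)] -> total=10
Click 3 (5,1) count=2: revealed 1 new [(5,1)] -> total=11
Click 4 (5,0) count=1: revealed 1 new [(5,0)] -> total=12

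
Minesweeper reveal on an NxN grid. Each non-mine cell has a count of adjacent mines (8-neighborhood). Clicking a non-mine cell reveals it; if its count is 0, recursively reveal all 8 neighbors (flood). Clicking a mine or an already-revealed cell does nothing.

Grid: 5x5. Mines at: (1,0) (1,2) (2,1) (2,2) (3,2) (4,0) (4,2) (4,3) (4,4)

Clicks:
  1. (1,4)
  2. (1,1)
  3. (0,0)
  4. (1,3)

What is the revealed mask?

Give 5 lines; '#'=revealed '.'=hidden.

Answer: #..##
.#.##
...##
...##
.....

Derivation:
Click 1 (1,4) count=0: revealed 8 new [(0,3) (0,4) (1,3) (1,4) (2,3) (2,4) (3,3) (3,4)] -> total=8
Click 2 (1,1) count=4: revealed 1 new [(1,1)] -> total=9
Click 3 (0,0) count=1: revealed 1 new [(0,0)] -> total=10
Click 4 (1,3) count=2: revealed 0 new [(none)] -> total=10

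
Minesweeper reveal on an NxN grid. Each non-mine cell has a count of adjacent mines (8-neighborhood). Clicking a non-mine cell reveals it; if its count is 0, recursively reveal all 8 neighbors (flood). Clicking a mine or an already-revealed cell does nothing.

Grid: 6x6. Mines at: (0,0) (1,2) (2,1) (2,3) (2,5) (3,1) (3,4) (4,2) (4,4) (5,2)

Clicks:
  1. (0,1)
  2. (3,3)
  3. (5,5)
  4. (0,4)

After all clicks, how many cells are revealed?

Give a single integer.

Click 1 (0,1) count=2: revealed 1 new [(0,1)] -> total=1
Click 2 (3,3) count=4: revealed 1 new [(3,3)] -> total=2
Click 3 (5,5) count=1: revealed 1 new [(5,5)] -> total=3
Click 4 (0,4) count=0: revealed 6 new [(0,3) (0,4) (0,5) (1,3) (1,4) (1,5)] -> total=9

Answer: 9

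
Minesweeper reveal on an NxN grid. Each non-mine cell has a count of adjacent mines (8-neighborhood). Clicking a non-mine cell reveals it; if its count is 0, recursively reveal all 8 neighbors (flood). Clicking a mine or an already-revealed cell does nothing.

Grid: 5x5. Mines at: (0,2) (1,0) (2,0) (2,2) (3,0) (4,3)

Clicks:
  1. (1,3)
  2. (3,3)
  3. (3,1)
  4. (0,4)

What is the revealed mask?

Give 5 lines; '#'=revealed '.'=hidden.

Click 1 (1,3) count=2: revealed 1 new [(1,3)] -> total=1
Click 2 (3,3) count=2: revealed 1 new [(3,3)] -> total=2
Click 3 (3,1) count=3: revealed 1 new [(3,1)] -> total=3
Click 4 (0,4) count=0: revealed 6 new [(0,3) (0,4) (1,4) (2,3) (2,4) (3,4)] -> total=9

Answer: ...##
...##
...##
.#.##
.....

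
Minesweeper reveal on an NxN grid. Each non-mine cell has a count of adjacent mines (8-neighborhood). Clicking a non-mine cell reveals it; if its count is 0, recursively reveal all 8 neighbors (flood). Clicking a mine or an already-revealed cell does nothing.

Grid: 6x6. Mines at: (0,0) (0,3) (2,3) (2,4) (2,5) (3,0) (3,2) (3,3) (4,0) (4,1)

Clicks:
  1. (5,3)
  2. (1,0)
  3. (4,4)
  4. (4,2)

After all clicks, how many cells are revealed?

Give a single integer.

Answer: 11

Derivation:
Click 1 (5,3) count=0: revealed 10 new [(3,4) (3,5) (4,2) (4,3) (4,4) (4,5) (5,2) (5,3) (5,4) (5,5)] -> total=10
Click 2 (1,0) count=1: revealed 1 new [(1,0)] -> total=11
Click 3 (4,4) count=1: revealed 0 new [(none)] -> total=11
Click 4 (4,2) count=3: revealed 0 new [(none)] -> total=11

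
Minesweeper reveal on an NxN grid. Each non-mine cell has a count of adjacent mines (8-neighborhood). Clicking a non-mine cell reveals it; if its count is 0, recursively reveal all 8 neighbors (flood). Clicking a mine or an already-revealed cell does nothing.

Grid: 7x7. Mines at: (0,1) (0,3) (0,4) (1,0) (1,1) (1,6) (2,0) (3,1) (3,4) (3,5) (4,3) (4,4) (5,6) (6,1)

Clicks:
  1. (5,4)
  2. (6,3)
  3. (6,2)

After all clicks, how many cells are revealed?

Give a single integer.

Answer: 8

Derivation:
Click 1 (5,4) count=2: revealed 1 new [(5,4)] -> total=1
Click 2 (6,3) count=0: revealed 7 new [(5,2) (5,3) (5,5) (6,2) (6,3) (6,4) (6,5)] -> total=8
Click 3 (6,2) count=1: revealed 0 new [(none)] -> total=8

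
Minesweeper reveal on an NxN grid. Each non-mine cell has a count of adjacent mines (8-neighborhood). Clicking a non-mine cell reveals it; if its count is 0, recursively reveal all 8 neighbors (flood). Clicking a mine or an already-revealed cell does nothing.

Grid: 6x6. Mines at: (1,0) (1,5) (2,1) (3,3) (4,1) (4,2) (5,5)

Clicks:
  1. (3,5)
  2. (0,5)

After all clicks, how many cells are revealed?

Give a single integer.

Click 1 (3,5) count=0: revealed 6 new [(2,4) (2,5) (3,4) (3,5) (4,4) (4,5)] -> total=6
Click 2 (0,5) count=1: revealed 1 new [(0,5)] -> total=7

Answer: 7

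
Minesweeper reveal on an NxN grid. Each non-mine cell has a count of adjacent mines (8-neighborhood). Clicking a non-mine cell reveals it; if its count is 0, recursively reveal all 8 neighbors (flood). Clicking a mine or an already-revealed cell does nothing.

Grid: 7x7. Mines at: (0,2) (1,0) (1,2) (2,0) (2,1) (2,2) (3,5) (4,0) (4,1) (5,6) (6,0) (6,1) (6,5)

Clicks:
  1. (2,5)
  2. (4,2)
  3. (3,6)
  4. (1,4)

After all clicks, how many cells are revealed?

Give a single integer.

Answer: 14

Derivation:
Click 1 (2,5) count=1: revealed 1 new [(2,5)] -> total=1
Click 2 (4,2) count=1: revealed 1 new [(4,2)] -> total=2
Click 3 (3,6) count=1: revealed 1 new [(3,6)] -> total=3
Click 4 (1,4) count=0: revealed 11 new [(0,3) (0,4) (0,5) (0,6) (1,3) (1,4) (1,5) (1,6) (2,3) (2,4) (2,6)] -> total=14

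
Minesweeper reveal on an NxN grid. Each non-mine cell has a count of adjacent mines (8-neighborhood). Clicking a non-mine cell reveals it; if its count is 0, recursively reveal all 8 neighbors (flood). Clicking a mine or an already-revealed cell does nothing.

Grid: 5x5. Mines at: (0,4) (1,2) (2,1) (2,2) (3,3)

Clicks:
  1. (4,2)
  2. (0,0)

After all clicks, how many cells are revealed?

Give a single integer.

Answer: 5

Derivation:
Click 1 (4,2) count=1: revealed 1 new [(4,2)] -> total=1
Click 2 (0,0) count=0: revealed 4 new [(0,0) (0,1) (1,0) (1,1)] -> total=5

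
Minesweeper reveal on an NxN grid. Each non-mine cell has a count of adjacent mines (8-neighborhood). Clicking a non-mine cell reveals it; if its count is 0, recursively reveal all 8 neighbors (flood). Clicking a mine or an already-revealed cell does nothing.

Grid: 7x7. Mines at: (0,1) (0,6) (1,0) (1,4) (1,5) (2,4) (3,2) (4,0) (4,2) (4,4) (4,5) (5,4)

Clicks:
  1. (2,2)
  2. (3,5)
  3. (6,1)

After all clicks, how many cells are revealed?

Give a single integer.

Click 1 (2,2) count=1: revealed 1 new [(2,2)] -> total=1
Click 2 (3,5) count=3: revealed 1 new [(3,5)] -> total=2
Click 3 (6,1) count=0: revealed 8 new [(5,0) (5,1) (5,2) (5,3) (6,0) (6,1) (6,2) (6,3)] -> total=10

Answer: 10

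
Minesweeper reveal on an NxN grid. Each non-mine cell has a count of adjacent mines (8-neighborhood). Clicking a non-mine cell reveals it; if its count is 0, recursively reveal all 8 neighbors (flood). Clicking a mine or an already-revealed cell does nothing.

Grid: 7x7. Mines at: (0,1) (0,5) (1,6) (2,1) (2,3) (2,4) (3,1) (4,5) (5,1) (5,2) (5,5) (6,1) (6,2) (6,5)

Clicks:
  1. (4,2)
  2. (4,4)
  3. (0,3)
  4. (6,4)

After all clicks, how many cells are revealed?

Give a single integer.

Click 1 (4,2) count=3: revealed 1 new [(4,2)] -> total=1
Click 2 (4,4) count=2: revealed 1 new [(4,4)] -> total=2
Click 3 (0,3) count=0: revealed 6 new [(0,2) (0,3) (0,4) (1,2) (1,3) (1,4)] -> total=8
Click 4 (6,4) count=2: revealed 1 new [(6,4)] -> total=9

Answer: 9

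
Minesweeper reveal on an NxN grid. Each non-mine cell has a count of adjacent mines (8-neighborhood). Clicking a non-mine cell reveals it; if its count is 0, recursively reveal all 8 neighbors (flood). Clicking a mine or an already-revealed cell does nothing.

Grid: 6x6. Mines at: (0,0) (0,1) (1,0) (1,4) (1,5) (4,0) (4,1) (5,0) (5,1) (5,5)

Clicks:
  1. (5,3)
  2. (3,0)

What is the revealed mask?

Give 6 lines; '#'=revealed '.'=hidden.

Answer: ......
.###..
.#####
######
..####
..###.

Derivation:
Click 1 (5,3) count=0: revealed 20 new [(1,1) (1,2) (1,3) (2,1) (2,2) (2,3) (2,4) (2,5) (3,1) (3,2) (3,3) (3,4) (3,5) (4,2) (4,3) (4,4) (4,5) (5,2) (5,3) (5,4)] -> total=20
Click 2 (3,0) count=2: revealed 1 new [(3,0)] -> total=21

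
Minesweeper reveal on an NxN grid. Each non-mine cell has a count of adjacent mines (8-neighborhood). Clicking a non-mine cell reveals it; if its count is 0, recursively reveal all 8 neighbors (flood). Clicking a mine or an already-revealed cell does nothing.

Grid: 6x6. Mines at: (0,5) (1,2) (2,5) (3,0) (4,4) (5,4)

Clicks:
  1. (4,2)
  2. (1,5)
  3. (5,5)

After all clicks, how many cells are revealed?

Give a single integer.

Answer: 16

Derivation:
Click 1 (4,2) count=0: revealed 14 new [(2,1) (2,2) (2,3) (3,1) (3,2) (3,3) (4,0) (4,1) (4,2) (4,3) (5,0) (5,1) (5,2) (5,3)] -> total=14
Click 2 (1,5) count=2: revealed 1 new [(1,5)] -> total=15
Click 3 (5,5) count=2: revealed 1 new [(5,5)] -> total=16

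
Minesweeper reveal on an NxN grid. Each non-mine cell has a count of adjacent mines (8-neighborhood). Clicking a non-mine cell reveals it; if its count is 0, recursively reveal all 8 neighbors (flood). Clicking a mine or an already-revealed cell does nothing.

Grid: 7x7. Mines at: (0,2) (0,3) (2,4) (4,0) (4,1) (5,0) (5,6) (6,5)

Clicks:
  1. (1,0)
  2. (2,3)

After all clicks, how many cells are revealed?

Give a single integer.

Answer: 14

Derivation:
Click 1 (1,0) count=0: revealed 14 new [(0,0) (0,1) (1,0) (1,1) (1,2) (1,3) (2,0) (2,1) (2,2) (2,3) (3,0) (3,1) (3,2) (3,3)] -> total=14
Click 2 (2,3) count=1: revealed 0 new [(none)] -> total=14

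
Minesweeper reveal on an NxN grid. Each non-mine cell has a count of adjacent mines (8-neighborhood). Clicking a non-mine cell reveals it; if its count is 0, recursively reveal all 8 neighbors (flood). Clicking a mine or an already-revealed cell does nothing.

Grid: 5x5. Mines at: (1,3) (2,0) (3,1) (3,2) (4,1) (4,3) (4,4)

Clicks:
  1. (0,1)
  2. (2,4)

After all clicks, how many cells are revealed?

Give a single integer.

Click 1 (0,1) count=0: revealed 6 new [(0,0) (0,1) (0,2) (1,0) (1,1) (1,2)] -> total=6
Click 2 (2,4) count=1: revealed 1 new [(2,4)] -> total=7

Answer: 7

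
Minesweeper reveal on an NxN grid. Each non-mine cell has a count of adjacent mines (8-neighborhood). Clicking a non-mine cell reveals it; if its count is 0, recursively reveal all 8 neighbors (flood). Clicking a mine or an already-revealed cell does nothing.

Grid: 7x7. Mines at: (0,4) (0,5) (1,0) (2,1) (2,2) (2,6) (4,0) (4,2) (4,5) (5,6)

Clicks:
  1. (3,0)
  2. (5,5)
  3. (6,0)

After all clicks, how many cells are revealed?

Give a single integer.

Click 1 (3,0) count=2: revealed 1 new [(3,0)] -> total=1
Click 2 (5,5) count=2: revealed 1 new [(5,5)] -> total=2
Click 3 (6,0) count=0: revealed 11 new [(5,0) (5,1) (5,2) (5,3) (5,4) (6,0) (6,1) (6,2) (6,3) (6,4) (6,5)] -> total=13

Answer: 13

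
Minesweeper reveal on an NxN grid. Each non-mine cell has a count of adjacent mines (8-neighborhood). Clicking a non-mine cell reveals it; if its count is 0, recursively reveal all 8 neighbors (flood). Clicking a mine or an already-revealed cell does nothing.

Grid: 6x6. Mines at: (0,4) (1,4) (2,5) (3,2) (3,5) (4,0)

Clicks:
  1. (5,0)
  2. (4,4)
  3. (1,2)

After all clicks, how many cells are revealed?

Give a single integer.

Answer: 16

Derivation:
Click 1 (5,0) count=1: revealed 1 new [(5,0)] -> total=1
Click 2 (4,4) count=1: revealed 1 new [(4,4)] -> total=2
Click 3 (1,2) count=0: revealed 14 new [(0,0) (0,1) (0,2) (0,3) (1,0) (1,1) (1,2) (1,3) (2,0) (2,1) (2,2) (2,3) (3,0) (3,1)] -> total=16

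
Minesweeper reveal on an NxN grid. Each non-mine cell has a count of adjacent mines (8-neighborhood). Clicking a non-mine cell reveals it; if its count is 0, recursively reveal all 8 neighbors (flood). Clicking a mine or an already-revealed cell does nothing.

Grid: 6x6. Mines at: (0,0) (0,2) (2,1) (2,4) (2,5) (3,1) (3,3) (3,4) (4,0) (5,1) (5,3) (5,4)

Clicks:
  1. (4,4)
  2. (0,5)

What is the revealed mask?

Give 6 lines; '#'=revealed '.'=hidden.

Click 1 (4,4) count=4: revealed 1 new [(4,4)] -> total=1
Click 2 (0,5) count=0: revealed 6 new [(0,3) (0,4) (0,5) (1,3) (1,4) (1,5)] -> total=7

Answer: ...###
...###
......
......
....#.
......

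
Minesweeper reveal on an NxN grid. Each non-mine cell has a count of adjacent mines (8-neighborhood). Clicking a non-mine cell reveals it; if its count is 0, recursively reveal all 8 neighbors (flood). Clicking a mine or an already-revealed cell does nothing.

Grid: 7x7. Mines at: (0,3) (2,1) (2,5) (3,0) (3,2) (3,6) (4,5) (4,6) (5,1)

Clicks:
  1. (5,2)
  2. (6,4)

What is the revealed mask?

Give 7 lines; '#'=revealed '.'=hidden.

Answer: .......
.......
.......
.......
..###..
..#####
..#####

Derivation:
Click 1 (5,2) count=1: revealed 1 new [(5,2)] -> total=1
Click 2 (6,4) count=0: revealed 12 new [(4,2) (4,3) (4,4) (5,3) (5,4) (5,5) (5,6) (6,2) (6,3) (6,4) (6,5) (6,6)] -> total=13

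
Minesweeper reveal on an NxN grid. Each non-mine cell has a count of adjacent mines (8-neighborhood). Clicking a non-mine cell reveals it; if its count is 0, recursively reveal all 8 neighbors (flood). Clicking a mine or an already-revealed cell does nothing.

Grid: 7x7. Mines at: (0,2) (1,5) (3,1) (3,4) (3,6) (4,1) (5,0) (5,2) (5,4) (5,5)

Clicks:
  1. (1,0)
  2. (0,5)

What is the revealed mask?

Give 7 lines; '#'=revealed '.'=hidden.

Click 1 (1,0) count=0: revealed 6 new [(0,0) (0,1) (1,0) (1,1) (2,0) (2,1)] -> total=6
Click 2 (0,5) count=1: revealed 1 new [(0,5)] -> total=7

Answer: ##...#.
##.....
##.....
.......
.......
.......
.......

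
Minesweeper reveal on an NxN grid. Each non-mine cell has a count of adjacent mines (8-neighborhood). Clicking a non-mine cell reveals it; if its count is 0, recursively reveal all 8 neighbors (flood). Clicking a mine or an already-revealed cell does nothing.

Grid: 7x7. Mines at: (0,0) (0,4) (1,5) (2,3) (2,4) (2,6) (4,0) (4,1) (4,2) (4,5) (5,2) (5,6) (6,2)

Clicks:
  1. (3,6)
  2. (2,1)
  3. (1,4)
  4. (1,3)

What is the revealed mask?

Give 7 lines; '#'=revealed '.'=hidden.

Click 1 (3,6) count=2: revealed 1 new [(3,6)] -> total=1
Click 2 (2,1) count=0: revealed 9 new [(1,0) (1,1) (1,2) (2,0) (2,1) (2,2) (3,0) (3,1) (3,2)] -> total=10
Click 3 (1,4) count=4: revealed 1 new [(1,4)] -> total=11
Click 4 (1,3) count=3: revealed 1 new [(1,3)] -> total=12

Answer: .......
#####..
###....
###...#
.......
.......
.......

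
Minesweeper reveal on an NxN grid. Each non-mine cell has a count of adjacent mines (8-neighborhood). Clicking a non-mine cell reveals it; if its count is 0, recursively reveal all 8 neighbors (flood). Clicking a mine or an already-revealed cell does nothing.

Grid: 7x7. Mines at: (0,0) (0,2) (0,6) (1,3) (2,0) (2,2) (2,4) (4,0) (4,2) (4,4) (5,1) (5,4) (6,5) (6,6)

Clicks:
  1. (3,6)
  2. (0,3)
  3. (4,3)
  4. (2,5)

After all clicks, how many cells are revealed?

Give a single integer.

Answer: 12

Derivation:
Click 1 (3,6) count=0: revealed 10 new [(1,5) (1,6) (2,5) (2,6) (3,5) (3,6) (4,5) (4,6) (5,5) (5,6)] -> total=10
Click 2 (0,3) count=2: revealed 1 new [(0,3)] -> total=11
Click 3 (4,3) count=3: revealed 1 new [(4,3)] -> total=12
Click 4 (2,5) count=1: revealed 0 new [(none)] -> total=12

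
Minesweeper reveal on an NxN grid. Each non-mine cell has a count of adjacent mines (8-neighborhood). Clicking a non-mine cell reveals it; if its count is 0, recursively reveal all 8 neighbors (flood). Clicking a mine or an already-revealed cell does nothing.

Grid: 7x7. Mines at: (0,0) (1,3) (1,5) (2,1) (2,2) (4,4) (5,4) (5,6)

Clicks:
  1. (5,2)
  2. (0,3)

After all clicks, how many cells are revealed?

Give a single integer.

Answer: 17

Derivation:
Click 1 (5,2) count=0: revealed 16 new [(3,0) (3,1) (3,2) (3,3) (4,0) (4,1) (4,2) (4,3) (5,0) (5,1) (5,2) (5,3) (6,0) (6,1) (6,2) (6,3)] -> total=16
Click 2 (0,3) count=1: revealed 1 new [(0,3)] -> total=17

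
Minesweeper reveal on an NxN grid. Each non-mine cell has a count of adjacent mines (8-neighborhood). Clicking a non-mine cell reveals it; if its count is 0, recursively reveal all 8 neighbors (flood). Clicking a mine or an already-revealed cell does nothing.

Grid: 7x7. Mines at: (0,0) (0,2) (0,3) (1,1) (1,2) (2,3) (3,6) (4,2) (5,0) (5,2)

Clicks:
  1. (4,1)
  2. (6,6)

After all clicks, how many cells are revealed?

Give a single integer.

Click 1 (4,1) count=3: revealed 1 new [(4,1)] -> total=1
Click 2 (6,6) count=0: revealed 15 new [(3,3) (3,4) (3,5) (4,3) (4,4) (4,5) (4,6) (5,3) (5,4) (5,5) (5,6) (6,3) (6,4) (6,5) (6,6)] -> total=16

Answer: 16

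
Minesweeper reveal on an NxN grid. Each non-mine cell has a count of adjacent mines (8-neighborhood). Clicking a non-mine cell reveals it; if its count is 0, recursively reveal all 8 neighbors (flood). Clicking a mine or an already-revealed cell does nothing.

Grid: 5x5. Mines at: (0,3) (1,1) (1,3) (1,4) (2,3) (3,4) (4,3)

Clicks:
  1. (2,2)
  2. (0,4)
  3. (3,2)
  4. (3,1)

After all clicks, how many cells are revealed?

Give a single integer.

Answer: 10

Derivation:
Click 1 (2,2) count=3: revealed 1 new [(2,2)] -> total=1
Click 2 (0,4) count=3: revealed 1 new [(0,4)] -> total=2
Click 3 (3,2) count=2: revealed 1 new [(3,2)] -> total=3
Click 4 (3,1) count=0: revealed 7 new [(2,0) (2,1) (3,0) (3,1) (4,0) (4,1) (4,2)] -> total=10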